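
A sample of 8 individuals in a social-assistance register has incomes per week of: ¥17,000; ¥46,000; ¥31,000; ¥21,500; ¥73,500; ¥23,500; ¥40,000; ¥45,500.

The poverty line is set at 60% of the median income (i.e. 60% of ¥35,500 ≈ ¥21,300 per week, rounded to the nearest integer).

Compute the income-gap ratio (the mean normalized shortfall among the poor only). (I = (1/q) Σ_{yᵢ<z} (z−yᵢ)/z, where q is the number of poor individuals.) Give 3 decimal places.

0.202

Below the line: ¥17,000 (q = 1 of N = 8).
Relative gaps: 0.2019; sum = 0.201878.
I averages over the q = 1 poor units only: 0.201878 / 1 = 0.202.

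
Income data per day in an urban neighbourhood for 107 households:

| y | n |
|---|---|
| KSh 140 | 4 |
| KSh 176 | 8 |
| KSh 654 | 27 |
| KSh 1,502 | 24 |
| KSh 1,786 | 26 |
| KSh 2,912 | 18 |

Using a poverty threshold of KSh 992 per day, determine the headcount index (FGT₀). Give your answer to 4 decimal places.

39 of the 107 households have income below KSh 992.
H = 39/107 = 0.3645.

0.3645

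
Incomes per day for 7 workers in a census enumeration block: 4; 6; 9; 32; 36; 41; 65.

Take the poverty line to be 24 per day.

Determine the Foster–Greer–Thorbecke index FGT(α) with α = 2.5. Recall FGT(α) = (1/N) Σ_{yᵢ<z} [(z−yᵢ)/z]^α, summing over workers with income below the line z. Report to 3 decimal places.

0.204

Poor units: 4, 6, 9 (q = 3 of N = 7).
Normalized shortfalls: (24−4)/24 = 0.8333; (24−6)/24 = 0.7500; (24−9)/24 = 0.6250.
Raised to α = 2.5: 0.63394; 0.48714; 0.30882.
Sum = 1.429894; FGT(2.5) = 1.429894 / 7 = 0.204.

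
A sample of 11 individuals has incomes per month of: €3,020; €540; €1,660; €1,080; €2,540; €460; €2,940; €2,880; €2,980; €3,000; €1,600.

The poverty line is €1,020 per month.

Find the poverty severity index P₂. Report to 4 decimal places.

Below z: €460, €540 (q = 2 of N = 11).
Gap ratios (z−y)/z: (1020−460)/1020 = 0.5490; (1020−540)/1020 = 0.4706.
Squared: 0.3014; 0.2215.
Sum = 0.522876; P₂ = 0.522876 / 11 = 0.0475.

0.0475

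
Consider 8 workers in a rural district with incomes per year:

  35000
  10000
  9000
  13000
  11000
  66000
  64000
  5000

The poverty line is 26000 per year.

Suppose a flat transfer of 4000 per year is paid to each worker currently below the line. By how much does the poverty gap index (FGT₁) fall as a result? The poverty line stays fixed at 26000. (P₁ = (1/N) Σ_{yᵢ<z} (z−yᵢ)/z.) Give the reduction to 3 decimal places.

0.096

Before: below the line — 5000, 9000, 10000, 11000, 13000; poverty gap index (FGT₁) = 0.39423.
After the 4000 transfer: below the line — 9000, 13000, 14000, 15000, 17000; poverty gap index (FGT₁) = 0.29808.
Reduction = 0.39423 − 0.29808 = 0.096.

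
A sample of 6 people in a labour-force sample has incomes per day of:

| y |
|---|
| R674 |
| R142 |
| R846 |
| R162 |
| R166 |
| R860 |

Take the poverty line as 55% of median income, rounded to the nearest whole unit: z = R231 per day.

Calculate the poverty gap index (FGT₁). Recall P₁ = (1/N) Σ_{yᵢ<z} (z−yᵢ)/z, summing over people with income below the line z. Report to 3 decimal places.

0.161

Below z: R142, R162, R166 (q = 3 of N = 6).
Gap ratios (z−y)/z: (231−142)/231 = 0.3853; (231−162)/231 = 0.2987; (231−166)/231 = 0.2814.
Σ = 0.965368. Dividing by the full population N = 6 gives P₁ = 0.161.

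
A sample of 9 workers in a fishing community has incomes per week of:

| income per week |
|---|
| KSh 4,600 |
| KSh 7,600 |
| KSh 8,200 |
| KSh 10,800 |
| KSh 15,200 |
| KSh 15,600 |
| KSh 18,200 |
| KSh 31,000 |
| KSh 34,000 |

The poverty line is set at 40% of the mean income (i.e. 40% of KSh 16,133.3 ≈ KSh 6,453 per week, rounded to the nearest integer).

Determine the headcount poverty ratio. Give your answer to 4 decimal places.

1 of the 9 workers have income below KSh 6,453.
H = 1/9 = 0.1111.

0.1111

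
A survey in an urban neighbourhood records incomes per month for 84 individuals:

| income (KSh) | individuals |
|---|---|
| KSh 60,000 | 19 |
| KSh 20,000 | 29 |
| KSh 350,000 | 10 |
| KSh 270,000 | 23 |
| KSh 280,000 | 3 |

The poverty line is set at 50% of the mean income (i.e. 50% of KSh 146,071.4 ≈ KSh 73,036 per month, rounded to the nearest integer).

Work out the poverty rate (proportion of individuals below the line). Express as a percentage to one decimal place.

48 of the 84 individuals have income below KSh 73,036.
H = 48/84 = 57.1%.

57.1%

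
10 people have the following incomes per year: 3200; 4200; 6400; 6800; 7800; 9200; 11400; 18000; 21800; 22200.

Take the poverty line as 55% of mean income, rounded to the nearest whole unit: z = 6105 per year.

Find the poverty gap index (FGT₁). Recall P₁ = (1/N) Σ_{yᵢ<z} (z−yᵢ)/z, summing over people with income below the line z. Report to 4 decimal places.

0.0788

Poor units: 3200, 4200 (q = 2 of N = 10).
Gap ratios (z−y)/z: (6105−3200)/6105 = 0.4758; (6105−4200)/6105 = 0.3120.
Sum of shortfalls = 0.787879; P₁ averages over all N: 0.787879 / 10 = 0.0788.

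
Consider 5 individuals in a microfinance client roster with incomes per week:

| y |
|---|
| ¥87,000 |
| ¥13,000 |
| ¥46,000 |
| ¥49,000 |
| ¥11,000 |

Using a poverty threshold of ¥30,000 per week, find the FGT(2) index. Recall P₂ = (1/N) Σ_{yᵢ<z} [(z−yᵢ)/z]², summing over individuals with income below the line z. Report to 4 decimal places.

Incomes under z: ¥11,000, ¥13,000 (q = 2 of N = 5).
Shortfall ratios: (30000−11000)/30000 = 0.6333; (30000−13000)/30000 = 0.5667.
Squared: 0.4011; 0.3211.
Sum = 0.722222; P₂ = 0.722222 / 5 = 0.1444.

0.1444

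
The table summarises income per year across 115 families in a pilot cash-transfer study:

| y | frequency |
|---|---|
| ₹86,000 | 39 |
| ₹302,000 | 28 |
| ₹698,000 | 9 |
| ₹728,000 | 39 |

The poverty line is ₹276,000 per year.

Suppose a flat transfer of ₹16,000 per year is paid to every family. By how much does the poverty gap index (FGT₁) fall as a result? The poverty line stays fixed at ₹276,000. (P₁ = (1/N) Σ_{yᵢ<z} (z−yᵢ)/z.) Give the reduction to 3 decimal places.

0.020

Before: below the line — 39×₹86,000; poverty gap index (FGT₁) = 0.23346.
After the ₹16,000 transfer: below the line — 39×₹102,000; poverty gap index (FGT₁) = 0.21380.
Reduction = 0.23346 − 0.21380 = 0.020.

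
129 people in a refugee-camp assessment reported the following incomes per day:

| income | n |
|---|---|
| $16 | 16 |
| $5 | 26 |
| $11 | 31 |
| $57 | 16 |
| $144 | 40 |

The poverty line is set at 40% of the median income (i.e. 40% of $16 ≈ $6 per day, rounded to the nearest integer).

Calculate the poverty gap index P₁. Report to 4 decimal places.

0.0336

Below z: 26×$5 (q = 26 of N = 129).
Shortfall ratios: (6−5)/6 = 0.1667 (×26).
Σ = 4.333333. Dividing by the full population N = 129 gives P₁ = 0.0336.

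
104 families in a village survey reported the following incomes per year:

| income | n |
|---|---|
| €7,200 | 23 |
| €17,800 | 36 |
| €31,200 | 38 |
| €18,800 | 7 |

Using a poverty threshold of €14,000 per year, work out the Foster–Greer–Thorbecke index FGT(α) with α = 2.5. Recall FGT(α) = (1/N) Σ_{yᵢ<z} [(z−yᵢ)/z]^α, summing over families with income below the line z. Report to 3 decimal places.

0.036

Below z: 23×€7,200 (q = 23 of N = 104).
Relative gaps: (14000−7200)/14000 = 0.4857 (×23).
Raised to α = 2.5: 0.16442 (×23).
Sum = 3.781639; FGT(2.5) = 3.781639 / 104 = 0.036.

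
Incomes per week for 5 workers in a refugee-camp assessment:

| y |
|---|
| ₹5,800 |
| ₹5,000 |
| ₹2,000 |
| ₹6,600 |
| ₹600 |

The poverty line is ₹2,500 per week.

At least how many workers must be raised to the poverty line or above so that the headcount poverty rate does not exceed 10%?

2 of the 5 workers are poor, so H = 2/5 = 0.400.
A headcount ratio of at most 10% allows at most ⌊0.10 × 5⌋ = 0 poor workers.
So at least 2 − 0 = 2 must be lifted.

2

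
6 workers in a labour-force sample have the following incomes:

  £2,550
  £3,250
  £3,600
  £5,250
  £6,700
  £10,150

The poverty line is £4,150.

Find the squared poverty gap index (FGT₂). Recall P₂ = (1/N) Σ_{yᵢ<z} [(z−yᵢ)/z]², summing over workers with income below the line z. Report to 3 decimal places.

0.036

Poor units: £2,550, £3,250, £3,600 (q = 3 of N = 6).
Relative gaps: (4150−2550)/4150 = 0.3855; (4150−3250)/4150 = 0.2169; (4150−3600)/4150 = 0.1325.
Squared: 0.1486; 0.0470; 0.0176.
Sum = 0.213238; P₂ = 0.213238 / 6 = 0.036.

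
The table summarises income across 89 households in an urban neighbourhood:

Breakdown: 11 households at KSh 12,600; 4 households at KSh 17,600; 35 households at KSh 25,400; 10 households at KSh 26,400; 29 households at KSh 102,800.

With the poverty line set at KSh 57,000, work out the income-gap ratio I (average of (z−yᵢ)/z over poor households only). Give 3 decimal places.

Below the line: 11×KSh 12,600, 4×KSh 17,600, 35×KSh 25,400, 10×KSh 26,400 (q = 60 of N = 89).
Shortfall ratios (z−y)/z: 0.7789 (×11), 0.6912 (×4), 0.5544 (×35), 0.5368 (×10); sum = 36.105263.
The income-gap ratio divides by q (the poor only): 36.105263 / 60 = 0.602.

0.602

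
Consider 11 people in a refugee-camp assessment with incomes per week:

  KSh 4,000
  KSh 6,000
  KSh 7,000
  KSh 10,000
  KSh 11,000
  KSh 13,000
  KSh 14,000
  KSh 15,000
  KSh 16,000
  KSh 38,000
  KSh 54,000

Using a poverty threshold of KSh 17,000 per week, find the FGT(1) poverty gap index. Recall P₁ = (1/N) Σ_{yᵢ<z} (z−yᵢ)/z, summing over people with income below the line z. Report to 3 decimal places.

0.305

Poor units: KSh 4,000, KSh 6,000, KSh 7,000, KSh 10,000, KSh 11,000, KSh 13,000, KSh 14,000, KSh 15,000, KSh 16,000 (q = 9 of N = 11).
Shortfall ratios: (17000−4000)/17000 = 0.7647; (17000−6000)/17000 = 0.6471; (17000−7000)/17000 = 0.5882; (17000−10000)/17000 = 0.4118; (17000−11000)/17000 = 0.3529; (17000−13000)/17000 = 0.2353; (17000−14000)/17000 = 0.1765; (17000−15000)/17000 = 0.1176; (17000−16000)/17000 = 0.0588.
Sum of shortfalls = 3.352941; P₁ averages over all N: 3.352941 / 11 = 0.305.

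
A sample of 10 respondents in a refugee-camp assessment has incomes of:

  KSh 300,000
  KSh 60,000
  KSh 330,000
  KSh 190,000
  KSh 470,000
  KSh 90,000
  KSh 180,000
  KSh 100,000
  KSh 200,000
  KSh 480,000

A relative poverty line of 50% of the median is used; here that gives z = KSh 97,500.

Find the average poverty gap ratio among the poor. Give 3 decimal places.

Below z: KSh 60,000, KSh 90,000 (q = 2 of N = 10).
Shortfall ratios (z−y)/z: 0.3846, 0.0769; sum = 0.461538.
The income-gap ratio divides by q (the poor only): 0.461538 / 2 = 0.231.

0.231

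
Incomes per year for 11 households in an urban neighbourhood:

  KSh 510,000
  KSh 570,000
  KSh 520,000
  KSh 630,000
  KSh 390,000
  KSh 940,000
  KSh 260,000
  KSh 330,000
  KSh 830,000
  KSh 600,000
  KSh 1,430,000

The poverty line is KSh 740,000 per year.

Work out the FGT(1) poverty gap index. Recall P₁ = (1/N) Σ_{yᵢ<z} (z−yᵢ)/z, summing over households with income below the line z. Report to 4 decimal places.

Incomes under z: KSh 260,000, KSh 330,000, KSh 390,000, KSh 510,000, KSh 520,000, KSh 570,000, KSh 600,000, KSh 630,000 (q = 8 of N = 11).
Normalized shortfalls: (740000−260000)/740000 = 0.6486; (740000−330000)/740000 = 0.5541; (740000−390000)/740000 = 0.4730; (740000−510000)/740000 = 0.3108; (740000−520000)/740000 = 0.2973; (740000−570000)/740000 = 0.2297; (740000−600000)/740000 = 0.1892; (740000−630000)/740000 = 0.1486.
Sum of shortfalls = 2.851351; P₁ averages over all N: 2.851351 / 11 = 0.2592.

0.2592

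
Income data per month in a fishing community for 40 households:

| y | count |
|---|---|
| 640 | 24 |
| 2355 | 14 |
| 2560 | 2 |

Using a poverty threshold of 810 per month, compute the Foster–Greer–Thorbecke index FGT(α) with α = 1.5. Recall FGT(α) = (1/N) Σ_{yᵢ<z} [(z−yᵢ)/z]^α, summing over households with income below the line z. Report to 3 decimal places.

Incomes under z: 24×640 (q = 24 of N = 40).
Shortfall ratios: (810−640)/810 = 0.2099 (×24).
Raised to α = 1.5: 0.09615 (×24).
Sum = 2.307582; FGT(1.5) = 2.307582 / 40 = 0.058.

0.058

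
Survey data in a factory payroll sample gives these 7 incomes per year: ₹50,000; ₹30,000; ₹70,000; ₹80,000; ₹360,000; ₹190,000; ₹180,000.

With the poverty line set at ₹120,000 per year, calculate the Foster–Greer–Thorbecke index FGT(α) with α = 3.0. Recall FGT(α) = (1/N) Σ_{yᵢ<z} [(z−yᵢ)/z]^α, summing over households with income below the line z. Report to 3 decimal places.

0.104

Incomes under z: ₹30,000, ₹50,000, ₹70,000, ₹80,000 (q = 4 of N = 7).
Normalized shortfalls: (120000−30000)/120000 = 0.7500; (120000−50000)/120000 = 0.5833; (120000−70000)/120000 = 0.4167; (120000−80000)/120000 = 0.3333.
Raised to α = 3.0: 0.42188; 0.19850; 0.07234; 0.03704.
Sum = 0.729745; FGT(3.0) = 0.729745 / 7 = 0.104.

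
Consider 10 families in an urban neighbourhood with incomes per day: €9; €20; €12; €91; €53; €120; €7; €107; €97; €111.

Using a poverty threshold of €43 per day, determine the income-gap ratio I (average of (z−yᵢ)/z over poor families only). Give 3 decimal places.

Below the line: €7, €9, €12, €20 (q = 4 of N = 10).
Shortfall ratios (z−y)/z: 0.8372, 0.7907, 0.7209, 0.5349; sum = 2.883721.
I averages over the q = 4 poor units only: 2.883721 / 4 = 0.721.

0.721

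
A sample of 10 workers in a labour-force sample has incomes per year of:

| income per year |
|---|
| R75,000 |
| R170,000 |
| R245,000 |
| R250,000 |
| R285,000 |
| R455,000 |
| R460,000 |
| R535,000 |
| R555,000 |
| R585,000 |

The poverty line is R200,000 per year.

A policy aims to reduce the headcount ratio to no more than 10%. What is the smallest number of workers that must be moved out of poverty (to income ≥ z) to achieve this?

1

2 of the 10 workers are poor, so H = 2/10 = 0.200.
A headcount ratio of at most 10% allows at most ⌊0.10 × 10⌋ = 1 poor workers.
So at least 2 − 1 = 1 must be lifted.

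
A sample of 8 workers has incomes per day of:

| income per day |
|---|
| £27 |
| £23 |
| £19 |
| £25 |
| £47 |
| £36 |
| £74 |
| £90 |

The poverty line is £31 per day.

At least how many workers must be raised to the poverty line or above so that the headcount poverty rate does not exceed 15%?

3

Currently q = 4 of N = 8 are below the line (H = 0.500).
A headcount ratio of at most 15% allows at most ⌊0.15 × 8⌋ = 1 poor workers.
So at least 4 − 1 = 3 must be lifted.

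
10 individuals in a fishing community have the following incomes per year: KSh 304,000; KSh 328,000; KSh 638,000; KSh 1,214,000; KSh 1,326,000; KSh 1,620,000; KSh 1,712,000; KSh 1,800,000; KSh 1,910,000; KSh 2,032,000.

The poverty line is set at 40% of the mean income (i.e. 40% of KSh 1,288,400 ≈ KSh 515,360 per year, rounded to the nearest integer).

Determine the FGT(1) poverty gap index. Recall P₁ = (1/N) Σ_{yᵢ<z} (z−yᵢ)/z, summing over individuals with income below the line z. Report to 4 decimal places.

0.0774

Below z: KSh 304,000, KSh 328,000 (q = 2 of N = 10).
Relative gaps: (515360−304000)/515360 = 0.4101; (515360−328000)/515360 = 0.3636.
Sum of shortfalls = 0.773673; P₁ averages over all N: 0.773673 / 10 = 0.0774.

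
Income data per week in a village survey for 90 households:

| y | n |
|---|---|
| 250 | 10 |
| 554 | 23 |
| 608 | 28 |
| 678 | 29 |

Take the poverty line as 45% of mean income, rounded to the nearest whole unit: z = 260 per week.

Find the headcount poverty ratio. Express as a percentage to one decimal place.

10 of the 90 households have income below 260.
H = 10/90 = 11.1%.

11.1%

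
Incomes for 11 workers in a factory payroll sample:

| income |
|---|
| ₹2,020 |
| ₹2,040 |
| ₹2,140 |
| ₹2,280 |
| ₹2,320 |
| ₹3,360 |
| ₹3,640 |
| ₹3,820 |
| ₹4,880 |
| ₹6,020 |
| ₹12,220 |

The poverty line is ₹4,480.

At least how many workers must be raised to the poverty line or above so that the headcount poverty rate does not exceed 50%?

3

8 of the 11 workers are poor, so H = 8/11 = 0.727.
A headcount ratio of at most 50% allows at most ⌊0.50 × 11⌋ = 5 poor workers.
So at least 8 − 5 = 3 must be lifted.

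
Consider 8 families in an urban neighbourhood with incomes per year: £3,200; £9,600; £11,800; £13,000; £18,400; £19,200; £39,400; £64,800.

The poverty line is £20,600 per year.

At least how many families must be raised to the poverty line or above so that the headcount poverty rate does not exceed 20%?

5

Currently q = 6 of N = 8 are below the line (H = 0.750).
A headcount ratio of at most 20% allows at most ⌊0.20 × 8⌋ = 1 poor families.
So at least 6 − 1 = 5 must be lifted.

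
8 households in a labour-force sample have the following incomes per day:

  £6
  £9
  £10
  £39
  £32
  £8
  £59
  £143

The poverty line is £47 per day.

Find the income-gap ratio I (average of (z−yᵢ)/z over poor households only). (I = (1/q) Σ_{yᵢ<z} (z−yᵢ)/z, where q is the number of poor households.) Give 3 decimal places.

Below z: £6, £8, £9, £10, £32, £39 (q = 6 of N = 8).
Relative gaps: 0.8723, 0.8298, 0.8085, 0.7872, 0.3191, 0.1702; sum = 3.787234.
I averages over the q = 6 poor units only: 3.787234 / 6 = 0.631.

0.631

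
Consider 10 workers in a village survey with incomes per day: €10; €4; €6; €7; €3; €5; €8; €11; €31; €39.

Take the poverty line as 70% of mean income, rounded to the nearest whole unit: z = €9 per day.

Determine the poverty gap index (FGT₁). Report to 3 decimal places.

0.233

Incomes under z: €3, €4, €5, €6, €7, €8 (q = 6 of N = 10).
Normalized shortfalls: (9−3)/9 = 0.6667; (9−4)/9 = 0.5556; (9−5)/9 = 0.4444; (9−6)/9 = 0.3333; (9−7)/9 = 0.2222; (9−8)/9 = 0.1111.
Σ = 2.333333. Dividing by the full population N = 10 gives P₁ = 0.233.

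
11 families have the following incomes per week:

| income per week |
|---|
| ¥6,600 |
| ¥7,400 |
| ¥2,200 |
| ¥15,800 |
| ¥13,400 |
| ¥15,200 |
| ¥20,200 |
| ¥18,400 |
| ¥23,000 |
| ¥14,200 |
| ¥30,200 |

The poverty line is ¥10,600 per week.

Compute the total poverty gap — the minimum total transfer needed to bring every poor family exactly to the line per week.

¥15,600

Incomes under z: ¥2,200, ¥6,600, ¥7,400 (q = 3 of N = 11).
Individual gaps: 10600−2200 = 8400; 10600−6600 = 4000; 10600−7400 = 3200.
Aggregate gap = ¥15,600.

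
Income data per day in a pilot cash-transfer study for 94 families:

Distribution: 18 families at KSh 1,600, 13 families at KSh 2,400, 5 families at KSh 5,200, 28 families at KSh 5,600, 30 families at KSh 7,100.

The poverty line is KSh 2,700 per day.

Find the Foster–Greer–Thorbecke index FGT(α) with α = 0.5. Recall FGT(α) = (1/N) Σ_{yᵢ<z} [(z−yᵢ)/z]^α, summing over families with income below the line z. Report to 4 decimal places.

Poor units: 18×KSh 1,600, 13×KSh 2,400 (q = 31 of N = 94).
Relative gaps: (2700−1600)/2700 = 0.4074 (×18); (2700−2400)/2700 = 0.1111 (×13).
Raised to α = 0.5: 0.63828 (×18); 0.33333 (×13).
Sum = 15.822459; FGT(0.5) = 15.822459 / 94 = 0.1683.

0.1683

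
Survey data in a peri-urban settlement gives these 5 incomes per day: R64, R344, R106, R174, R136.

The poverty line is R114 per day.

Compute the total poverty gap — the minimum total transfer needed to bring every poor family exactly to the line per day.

Below the line: R64, R106 (q = 2 of N = 5).
Individual gaps: 114−64 = 50; 114−106 = 8.
Aggregate gap = R58.

R58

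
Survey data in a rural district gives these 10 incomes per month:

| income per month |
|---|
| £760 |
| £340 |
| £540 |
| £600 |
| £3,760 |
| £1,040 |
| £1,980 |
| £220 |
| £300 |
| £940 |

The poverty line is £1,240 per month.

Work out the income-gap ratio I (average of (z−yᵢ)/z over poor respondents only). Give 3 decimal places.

Incomes under z: £220, £300, £340, £540, £600, £760, £940, £1,040 (q = 8 of N = 10).
Relative gaps: 0.8226, 0.7581, 0.7258, 0.5645, 0.5161, 0.3871, 0.2419, 0.1613; sum = 4.177419.
The income-gap ratio divides by q (the poor only): 4.177419 / 8 = 0.522.

0.522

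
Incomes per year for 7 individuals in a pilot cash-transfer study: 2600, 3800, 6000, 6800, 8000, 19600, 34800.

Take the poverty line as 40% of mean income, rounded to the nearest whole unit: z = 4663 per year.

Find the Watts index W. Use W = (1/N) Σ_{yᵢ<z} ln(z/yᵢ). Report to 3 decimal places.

0.113

Below the line: 2600, 3800 (q = 2 of N = 7).
Log gaps: ln(4663/2600) = 0.5841; ln(4663/3800) = 0.2047.
W = 0.788806 / 7 = 0.113.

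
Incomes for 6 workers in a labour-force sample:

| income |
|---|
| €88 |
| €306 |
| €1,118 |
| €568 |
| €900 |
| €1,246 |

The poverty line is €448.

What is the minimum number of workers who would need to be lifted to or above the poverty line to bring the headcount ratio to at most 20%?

Currently q = 2 of N = 6 are below the line (H = 0.333).
A headcount ratio of at most 20% allows at most ⌊0.20 × 6⌋ = 1 poor workers.
So at least 2 − 1 = 1 must be lifted.

1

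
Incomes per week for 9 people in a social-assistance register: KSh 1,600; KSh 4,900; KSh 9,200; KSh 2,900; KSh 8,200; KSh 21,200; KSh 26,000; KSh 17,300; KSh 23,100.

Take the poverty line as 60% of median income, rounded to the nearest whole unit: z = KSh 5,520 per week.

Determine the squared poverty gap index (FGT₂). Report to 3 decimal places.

0.082

Below the line: KSh 1,600, KSh 2,900, KSh 4,900 (q = 3 of N = 9).
Shortfall ratios: (5520−1600)/5520 = 0.7101; (5520−2900)/5520 = 0.4746; (5520−4900)/5520 = 0.1123.
Squared: 0.5043; 0.2253; 0.0126.
Sum = 0.742202; P₂ = 0.742202 / 9 = 0.082.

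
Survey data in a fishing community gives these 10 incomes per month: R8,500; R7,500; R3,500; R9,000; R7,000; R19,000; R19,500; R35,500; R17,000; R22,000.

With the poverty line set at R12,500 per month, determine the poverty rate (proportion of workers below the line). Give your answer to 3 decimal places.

5 of the 10 workers have income below R12,500.
H = 5/10 = 0.500.

0.500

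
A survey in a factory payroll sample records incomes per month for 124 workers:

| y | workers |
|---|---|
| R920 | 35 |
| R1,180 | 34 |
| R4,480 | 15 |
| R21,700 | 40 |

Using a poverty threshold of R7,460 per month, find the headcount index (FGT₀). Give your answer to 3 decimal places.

84 of the 124 workers have income below R7,460.
H = 84/124 = 0.677.

0.677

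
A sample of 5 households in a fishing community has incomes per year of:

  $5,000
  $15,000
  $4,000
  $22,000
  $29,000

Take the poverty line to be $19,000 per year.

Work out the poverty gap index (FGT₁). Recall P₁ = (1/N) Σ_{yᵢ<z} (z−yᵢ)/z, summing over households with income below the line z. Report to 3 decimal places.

Incomes under z: $4,000, $5,000, $15,000 (q = 3 of N = 5).
Gap ratios (z−y)/z: (19000−4000)/19000 = 0.7895; (19000−5000)/19000 = 0.7368; (19000−15000)/19000 = 0.2105.
Σ = 1.736842. Dividing by the full population N = 5 gives P₁ = 0.347.

0.347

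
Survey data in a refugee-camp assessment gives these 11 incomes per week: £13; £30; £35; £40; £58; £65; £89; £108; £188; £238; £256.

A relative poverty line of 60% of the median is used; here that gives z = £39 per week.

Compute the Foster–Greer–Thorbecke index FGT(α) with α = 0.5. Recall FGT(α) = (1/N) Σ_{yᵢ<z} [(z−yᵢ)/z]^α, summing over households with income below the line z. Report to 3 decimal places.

Below the line: £13, £30, £35 (q = 3 of N = 11).
Relative gaps: (39−13)/39 = 0.6667; (39−30)/39 = 0.2308; (39−35)/39 = 0.1026.
Raised to α = 0.5: 0.81650; 0.48038; 0.32026.
Sum = 1.617137; FGT(0.5) = 1.617137 / 11 = 0.147.

0.147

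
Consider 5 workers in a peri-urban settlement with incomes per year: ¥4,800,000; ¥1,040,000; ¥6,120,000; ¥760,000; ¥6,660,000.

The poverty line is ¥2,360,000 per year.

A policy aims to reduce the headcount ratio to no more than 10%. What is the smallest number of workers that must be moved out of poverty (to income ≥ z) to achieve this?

2

Currently q = 2 of N = 5 are below the line (H = 0.400).
A headcount ratio of at most 10% allows at most ⌊0.10 × 5⌋ = 0 poor workers.
So at least 2 − 0 = 2 must be lifted.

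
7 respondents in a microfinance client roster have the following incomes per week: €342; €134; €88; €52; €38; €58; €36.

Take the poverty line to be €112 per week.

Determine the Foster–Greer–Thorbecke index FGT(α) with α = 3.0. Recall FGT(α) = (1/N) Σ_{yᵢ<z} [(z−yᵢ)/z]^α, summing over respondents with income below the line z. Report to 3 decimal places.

Incomes under z: €36, €38, €52, €58, €88 (q = 5 of N = 7).
Gap ratios (z−y)/z: (112−36)/112 = 0.6786; (112−38)/112 = 0.6607; (112−52)/112 = 0.5357; (112−58)/112 = 0.4821; (112−88)/112 = 0.2143.
Raised to α = 3.0: 0.31245; 0.28843; 0.15374; 0.11208; 0.00984.
Sum = 0.876549; FGT(3.0) = 0.876549 / 7 = 0.125.

0.125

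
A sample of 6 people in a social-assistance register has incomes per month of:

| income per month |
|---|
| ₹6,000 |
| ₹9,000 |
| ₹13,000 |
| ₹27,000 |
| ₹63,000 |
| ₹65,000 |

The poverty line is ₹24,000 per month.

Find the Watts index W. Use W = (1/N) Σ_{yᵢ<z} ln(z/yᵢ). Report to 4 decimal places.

Below z: ₹6,000, ₹9,000, ₹13,000 (q = 3 of N = 6).
ln(z/y) terms: ln(24000/6000) = 1.3863; ln(24000/9000) = 0.9808; ln(24000/13000) = 0.6131.
W = 2.980228 / 6 = 0.4967.

0.4967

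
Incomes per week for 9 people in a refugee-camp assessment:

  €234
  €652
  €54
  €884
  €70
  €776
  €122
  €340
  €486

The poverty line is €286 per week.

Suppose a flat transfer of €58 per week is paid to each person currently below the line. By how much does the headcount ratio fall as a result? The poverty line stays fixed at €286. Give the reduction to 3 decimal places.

0.111

Before: below the line — €54, €70, €122, €234; headcount ratio = 0.44444.
After the €58 transfer: below the line — €112, €128, €180; headcount ratio = 0.33333.
Reduction = 0.44444 − 0.33333 = 0.111.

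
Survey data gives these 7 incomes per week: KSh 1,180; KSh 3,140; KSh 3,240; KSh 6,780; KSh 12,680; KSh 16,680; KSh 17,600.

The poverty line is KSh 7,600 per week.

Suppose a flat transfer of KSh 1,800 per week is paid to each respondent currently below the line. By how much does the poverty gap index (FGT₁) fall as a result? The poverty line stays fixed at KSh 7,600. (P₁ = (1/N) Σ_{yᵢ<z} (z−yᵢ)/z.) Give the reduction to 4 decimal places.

0.1169

Before: below the line — KSh 1,180, KSh 3,140, KSh 3,240, KSh 6,780; poverty gap index (FGT₁) = 0.301880.
After the KSh 1,800 transfer: below the line — KSh 2,980, KSh 4,940, KSh 5,040; poverty gap index (FGT₁) = 0.184962.
Reduction = 0.301880 − 0.184962 = 0.1169.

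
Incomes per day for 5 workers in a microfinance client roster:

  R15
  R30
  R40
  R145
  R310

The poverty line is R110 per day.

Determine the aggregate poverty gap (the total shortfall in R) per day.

Below z: R15, R30, R40 (q = 3 of N = 5).
Individual gaps: 110−15 = 95; 110−30 = 80; 110−40 = 70.
Aggregate gap = R245.

R245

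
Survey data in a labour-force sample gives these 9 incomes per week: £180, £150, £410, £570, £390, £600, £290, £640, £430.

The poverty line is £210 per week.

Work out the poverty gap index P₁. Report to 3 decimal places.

0.048

Poor units: £150, £180 (q = 2 of N = 9).
Shortfall ratios: (210−150)/210 = 0.2857; (210−180)/210 = 0.1429.
Sum of shortfalls = 0.428571; P₁ averages over all N: 0.428571 / 9 = 0.048.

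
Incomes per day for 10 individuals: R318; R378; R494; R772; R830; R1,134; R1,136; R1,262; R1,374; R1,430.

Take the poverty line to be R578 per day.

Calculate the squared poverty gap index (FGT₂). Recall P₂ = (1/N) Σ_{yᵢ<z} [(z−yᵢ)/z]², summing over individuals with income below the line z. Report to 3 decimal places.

Below z: R318, R378, R494 (q = 3 of N = 10).
Normalized shortfalls: (578−318)/578 = 0.4498; (578−378)/578 = 0.3460; (578−494)/578 = 0.1453.
Squared: 0.2023; 0.1197; 0.0211.
Sum = 0.343195; P₂ = 0.343195 / 10 = 0.034.

0.034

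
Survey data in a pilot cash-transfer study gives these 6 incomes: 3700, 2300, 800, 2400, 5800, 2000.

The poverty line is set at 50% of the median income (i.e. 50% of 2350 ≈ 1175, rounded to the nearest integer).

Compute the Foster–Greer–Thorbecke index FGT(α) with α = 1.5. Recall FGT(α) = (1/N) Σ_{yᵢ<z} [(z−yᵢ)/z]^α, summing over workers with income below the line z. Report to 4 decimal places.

Below z: 800 (q = 1 of N = 6).
Normalized shortfalls: (1175−800)/1175 = 0.3191.
Raised to α = 1.5: 0.18030.
Sum = 0.180298; FGT(1.5) = 0.180298 / 6 = 0.0300.

0.0300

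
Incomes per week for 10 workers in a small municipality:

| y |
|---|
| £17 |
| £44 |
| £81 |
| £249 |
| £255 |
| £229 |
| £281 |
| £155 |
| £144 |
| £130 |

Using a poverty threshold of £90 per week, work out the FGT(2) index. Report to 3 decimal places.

Poor units: £17, £44, £81 (q = 3 of N = 10).
Normalized shortfalls: (90−17)/90 = 0.8111; (90−44)/90 = 0.5111; (90−81)/90 = 0.1000.
Squared: 0.6579; 0.2612; 0.0100.
Sum = 0.929136; P₂ = 0.929136 / 10 = 0.093.

0.093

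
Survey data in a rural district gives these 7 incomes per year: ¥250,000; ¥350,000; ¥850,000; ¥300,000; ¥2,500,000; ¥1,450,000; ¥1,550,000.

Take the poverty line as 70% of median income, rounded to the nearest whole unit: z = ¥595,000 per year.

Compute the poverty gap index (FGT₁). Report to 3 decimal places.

Poor units: ¥250,000, ¥300,000, ¥350,000 (q = 3 of N = 7).
Shortfall ratios: (595000−250000)/595000 = 0.5798; (595000−300000)/595000 = 0.4958; (595000−350000)/595000 = 0.4118.
Sum of shortfalls = 1.487395; P₁ averages over all N: 1.487395 / 7 = 0.212.

0.212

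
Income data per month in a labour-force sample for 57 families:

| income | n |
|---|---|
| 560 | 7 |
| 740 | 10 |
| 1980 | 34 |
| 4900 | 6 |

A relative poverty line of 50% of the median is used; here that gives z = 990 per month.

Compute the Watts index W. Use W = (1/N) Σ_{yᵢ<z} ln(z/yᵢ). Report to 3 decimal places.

0.121

Incomes under z: 7×560, 10×740 (q = 17 of N = 57).
Log gaps: ln(990/560) = 0.5698 (×7); ln(990/740) = 0.2911 (×10).
W = 6.898925 / 57 = 0.121.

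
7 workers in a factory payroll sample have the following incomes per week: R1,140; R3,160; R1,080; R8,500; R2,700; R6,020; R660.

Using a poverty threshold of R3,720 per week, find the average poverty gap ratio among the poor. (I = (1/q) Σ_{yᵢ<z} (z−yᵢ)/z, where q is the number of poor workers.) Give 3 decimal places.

Incomes under z: R660, R1,080, R1,140, R2,700, R3,160 (q = 5 of N = 7).
Relative gaps: 0.8226, 0.7097, 0.6935, 0.2742, 0.1505; sum = 2.650538.
The income-gap ratio divides by q (the poor only): 2.650538 / 5 = 0.530.

0.530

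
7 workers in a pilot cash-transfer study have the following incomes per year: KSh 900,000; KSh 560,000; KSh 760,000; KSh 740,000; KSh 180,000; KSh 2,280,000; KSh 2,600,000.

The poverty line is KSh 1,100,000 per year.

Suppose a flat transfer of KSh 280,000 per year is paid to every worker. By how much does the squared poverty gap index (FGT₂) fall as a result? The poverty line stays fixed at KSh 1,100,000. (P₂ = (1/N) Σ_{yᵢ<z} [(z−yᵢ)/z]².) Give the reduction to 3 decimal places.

0.111

Before: below the line — KSh 180,000, KSh 560,000, KSh 740,000, KSh 760,000, KSh 900,000; squared poverty gap index (FGT₂) = 0.16803.
After the KSh 280,000 transfer: below the line — KSh 460,000, KSh 840,000, KSh 1,020,000, KSh 1,040,000; squared poverty gap index (FGT₂) = 0.05752.
Reduction = 0.16803 − 0.05752 = 0.111.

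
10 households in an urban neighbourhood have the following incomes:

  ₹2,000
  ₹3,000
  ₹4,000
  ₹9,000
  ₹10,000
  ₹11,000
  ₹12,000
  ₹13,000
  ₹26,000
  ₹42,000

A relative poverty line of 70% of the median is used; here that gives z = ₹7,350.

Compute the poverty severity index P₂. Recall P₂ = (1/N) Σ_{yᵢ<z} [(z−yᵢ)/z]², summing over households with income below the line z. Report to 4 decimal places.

0.1088

Below z: ₹2,000, ₹3,000, ₹4,000 (q = 3 of N = 10).
Gap ratios (z−y)/z: (7350−2000)/7350 = 0.7279; (7350−3000)/7350 = 0.5918; (7350−4000)/7350 = 0.4558.
Squared: 0.5298; 0.3503; 0.2077.
Sum = 1.087834; P₂ = 1.087834 / 10 = 0.1088.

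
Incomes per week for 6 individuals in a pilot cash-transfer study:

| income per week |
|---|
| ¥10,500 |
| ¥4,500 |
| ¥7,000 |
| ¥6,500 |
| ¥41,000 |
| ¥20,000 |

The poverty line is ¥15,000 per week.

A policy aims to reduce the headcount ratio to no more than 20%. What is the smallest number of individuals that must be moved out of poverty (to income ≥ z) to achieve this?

3

4 of the 6 individuals are poor, so H = 4/6 = 0.667.
A headcount ratio of at most 20% allows at most ⌊0.20 × 6⌋ = 1 poor individuals.
So at least 4 − 1 = 3 must be lifted.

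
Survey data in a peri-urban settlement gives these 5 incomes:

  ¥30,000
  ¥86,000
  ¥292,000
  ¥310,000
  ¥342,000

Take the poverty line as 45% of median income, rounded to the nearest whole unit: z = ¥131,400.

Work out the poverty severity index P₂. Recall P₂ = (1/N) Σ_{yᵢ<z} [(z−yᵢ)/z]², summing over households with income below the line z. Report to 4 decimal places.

Below z: ¥30,000, ¥86,000 (q = 2 of N = 5).
Normalized shortfalls: (131400−30000)/131400 = 0.7717; (131400−86000)/131400 = 0.3455.
Squared: 0.5955; 0.1194.
Sum = 0.714882; P₂ = 0.714882 / 5 = 0.1430.

0.1430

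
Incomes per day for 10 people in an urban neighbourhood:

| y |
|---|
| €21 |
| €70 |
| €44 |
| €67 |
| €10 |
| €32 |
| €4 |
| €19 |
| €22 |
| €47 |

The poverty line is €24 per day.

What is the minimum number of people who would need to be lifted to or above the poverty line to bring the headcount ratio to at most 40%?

5 of the 10 people are poor, so H = 5/10 = 0.500.
A headcount ratio of at most 40% allows at most ⌊0.40 × 10⌋ = 4 poor people.
So at least 5 − 4 = 1 must be lifted.

1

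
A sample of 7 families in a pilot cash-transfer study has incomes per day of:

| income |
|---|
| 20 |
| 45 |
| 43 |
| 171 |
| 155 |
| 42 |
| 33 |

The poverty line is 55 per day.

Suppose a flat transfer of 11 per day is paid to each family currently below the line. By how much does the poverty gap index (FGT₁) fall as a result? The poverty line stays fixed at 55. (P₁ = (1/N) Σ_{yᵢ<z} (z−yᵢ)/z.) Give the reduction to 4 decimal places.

Before: below the line — 20, 33, 42, 43, 45; poverty gap index (FGT₁) = 0.238961.
After the 11 transfer: below the line — 31, 44, 53, 54; poverty gap index (FGT₁) = 0.098701.
Reduction = 0.238961 − 0.098701 = 0.1403.

0.1403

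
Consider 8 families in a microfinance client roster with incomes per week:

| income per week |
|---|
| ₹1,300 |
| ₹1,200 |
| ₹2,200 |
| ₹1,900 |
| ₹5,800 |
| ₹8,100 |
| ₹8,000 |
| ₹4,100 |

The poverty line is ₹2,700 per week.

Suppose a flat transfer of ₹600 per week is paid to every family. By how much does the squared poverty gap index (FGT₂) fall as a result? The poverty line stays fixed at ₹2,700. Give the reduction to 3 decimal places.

Before: below the line — ₹1,200, ₹1,300, ₹1,900, ₹2,200; squared poverty gap index (FGT₂) = 0.08745.
After the ₹600 transfer: below the line — ₹1,800, ₹1,900, ₹2,500; squared poverty gap index (FGT₂) = 0.02555.
Reduction = 0.08745 − 0.02555 = 0.062.

0.062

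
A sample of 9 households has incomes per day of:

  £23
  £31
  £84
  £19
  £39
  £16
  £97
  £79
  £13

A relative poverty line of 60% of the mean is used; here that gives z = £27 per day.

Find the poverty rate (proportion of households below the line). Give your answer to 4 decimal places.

4 of the 9 households have income below £27.
H = 4/9 = 0.4444.

0.4444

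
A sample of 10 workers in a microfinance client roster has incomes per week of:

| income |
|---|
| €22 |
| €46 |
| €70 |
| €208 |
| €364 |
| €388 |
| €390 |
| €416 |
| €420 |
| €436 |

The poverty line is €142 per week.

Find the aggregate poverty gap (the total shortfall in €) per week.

€288

Incomes under z: €22, €46, €70 (q = 3 of N = 10).
Individual gaps: 142−22 = 120; 142−46 = 96; 142−70 = 72.
Aggregate gap = €288.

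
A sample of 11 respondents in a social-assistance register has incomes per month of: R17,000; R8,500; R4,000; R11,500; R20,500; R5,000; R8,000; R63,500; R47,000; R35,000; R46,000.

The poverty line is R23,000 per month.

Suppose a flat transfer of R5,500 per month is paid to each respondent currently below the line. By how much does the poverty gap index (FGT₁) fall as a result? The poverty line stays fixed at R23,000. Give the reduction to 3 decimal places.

0.140

Before: below the line — R4,000, R5,000, R8,000, R8,500, R11,500, R17,000, R20,500; poverty gap index (FGT₁) = 0.34190.
After the R5,500 transfer: below the line — R9,500, R10,500, R13,500, R14,000, R17,000, R22,500; poverty gap index (FGT₁) = 0.20158.
Reduction = 0.34190 − 0.20158 = 0.140.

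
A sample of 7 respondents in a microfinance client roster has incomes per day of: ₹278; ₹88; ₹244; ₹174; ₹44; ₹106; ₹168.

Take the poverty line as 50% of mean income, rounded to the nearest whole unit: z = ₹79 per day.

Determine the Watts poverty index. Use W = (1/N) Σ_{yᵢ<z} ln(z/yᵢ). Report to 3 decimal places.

0.084

Below the line: ₹44 (q = 1 of N = 7).
ln(z/y) terms: ln(79/44) = 0.5853.
W = 0.585258 / 7 = 0.084.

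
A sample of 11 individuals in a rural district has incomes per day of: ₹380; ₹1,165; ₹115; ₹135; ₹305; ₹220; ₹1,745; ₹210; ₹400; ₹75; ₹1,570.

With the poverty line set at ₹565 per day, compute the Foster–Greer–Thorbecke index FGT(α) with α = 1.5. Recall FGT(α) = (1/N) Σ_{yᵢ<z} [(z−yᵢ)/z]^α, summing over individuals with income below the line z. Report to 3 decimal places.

Below the line: ₹75, ₹115, ₹135, ₹210, ₹220, ₹305, ₹380, ₹400 (q = 8 of N = 11).
Shortfall ratios: (565−75)/565 = 0.8673; (565−115)/565 = 0.7965; (565−135)/565 = 0.7611; (565−210)/565 = 0.6283; (565−220)/565 = 0.6106; (565−305)/565 = 0.4602; (565−380)/565 = 0.3274; (565−400)/565 = 0.2920.
Raised to α = 1.5: 0.80765; 0.71080; 0.66394; 0.49805; 0.47715; 0.31217; 0.18736; 0.15782.
Sum = 3.814932; FGT(1.5) = 3.814932 / 11 = 0.347.

0.347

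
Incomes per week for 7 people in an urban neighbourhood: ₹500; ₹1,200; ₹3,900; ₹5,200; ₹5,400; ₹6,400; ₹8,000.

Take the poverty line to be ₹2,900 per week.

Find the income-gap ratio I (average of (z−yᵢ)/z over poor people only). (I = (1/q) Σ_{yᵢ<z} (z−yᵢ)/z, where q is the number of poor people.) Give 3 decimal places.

0.707

Below z: ₹500, ₹1,200 (q = 2 of N = 7).
Relative gaps: 0.8276, 0.5862; sum = 1.413793.
The income-gap ratio divides by q (the poor only): 1.413793 / 2 = 0.707.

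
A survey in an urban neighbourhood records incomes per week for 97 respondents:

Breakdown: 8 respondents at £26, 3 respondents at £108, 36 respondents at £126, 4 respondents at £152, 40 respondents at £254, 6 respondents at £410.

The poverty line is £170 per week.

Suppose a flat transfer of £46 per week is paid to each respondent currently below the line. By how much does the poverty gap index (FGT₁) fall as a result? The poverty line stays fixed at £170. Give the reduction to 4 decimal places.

Before: below the line — 8×£26, 3×£108, 36×£126, 4×£152; poverty gap index (FGT₁) = 0.181565.
After the £46 transfer: below the line — 8×£72, 3×£154; poverty gap index (FGT₁) = 0.050455.
Reduction = 0.181565 − 0.050455 = 0.1311.

0.1311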